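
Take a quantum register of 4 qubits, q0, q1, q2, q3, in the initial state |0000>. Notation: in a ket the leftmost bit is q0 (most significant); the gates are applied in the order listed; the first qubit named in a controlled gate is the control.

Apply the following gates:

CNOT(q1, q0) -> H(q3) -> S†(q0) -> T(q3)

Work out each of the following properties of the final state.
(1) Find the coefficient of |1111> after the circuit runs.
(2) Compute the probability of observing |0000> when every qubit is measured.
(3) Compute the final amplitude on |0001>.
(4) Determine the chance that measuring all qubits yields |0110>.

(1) The final state's coefficient on |1111> equals 0.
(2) A full measurement returns |0000> with probability 1/2.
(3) |0001> carries amplitude sqrt(2)*exp(I*pi/4)/2 in the final state.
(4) The probability of measuring |0110> is 0.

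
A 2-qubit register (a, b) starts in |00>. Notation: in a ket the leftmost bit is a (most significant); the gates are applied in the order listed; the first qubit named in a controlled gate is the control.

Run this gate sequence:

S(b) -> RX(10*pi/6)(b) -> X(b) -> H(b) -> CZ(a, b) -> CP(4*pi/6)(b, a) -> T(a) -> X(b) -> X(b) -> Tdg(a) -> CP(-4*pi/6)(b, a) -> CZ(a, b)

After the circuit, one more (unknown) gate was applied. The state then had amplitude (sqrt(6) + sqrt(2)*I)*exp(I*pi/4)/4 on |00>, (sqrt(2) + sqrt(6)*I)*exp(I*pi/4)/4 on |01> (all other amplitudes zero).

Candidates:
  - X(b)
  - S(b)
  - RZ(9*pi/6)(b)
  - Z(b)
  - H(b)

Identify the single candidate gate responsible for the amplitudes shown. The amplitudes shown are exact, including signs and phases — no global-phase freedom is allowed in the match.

The unique candidate consistent with the amplitudes is RZ(9*pi/6)(b). Key observation: the block from step 5 through step 12 cancels to the identity and can be dropped.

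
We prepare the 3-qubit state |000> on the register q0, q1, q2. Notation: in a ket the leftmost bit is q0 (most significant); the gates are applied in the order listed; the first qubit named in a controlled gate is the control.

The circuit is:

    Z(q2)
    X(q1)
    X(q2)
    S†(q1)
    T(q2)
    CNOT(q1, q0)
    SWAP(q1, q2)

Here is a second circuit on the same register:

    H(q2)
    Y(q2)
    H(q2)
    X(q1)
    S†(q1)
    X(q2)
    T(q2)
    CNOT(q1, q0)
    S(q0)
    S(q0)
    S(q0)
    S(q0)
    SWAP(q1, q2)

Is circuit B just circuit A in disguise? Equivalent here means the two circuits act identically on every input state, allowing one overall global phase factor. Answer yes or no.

No: there is an input state on which the two circuits produce genuinely different outputs (not merely differing by a phase).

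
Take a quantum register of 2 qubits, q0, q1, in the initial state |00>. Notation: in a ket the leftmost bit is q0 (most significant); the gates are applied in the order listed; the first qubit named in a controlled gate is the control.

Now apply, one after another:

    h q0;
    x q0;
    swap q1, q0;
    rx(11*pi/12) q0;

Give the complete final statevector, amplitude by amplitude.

The resulting statevector has amplitude -sqrt(12 - 6*sqrt(2))/8 + sqrt(2*sqrt(2) + 4)/8 on |00>, -sqrt(12 - 6*sqrt(2))/8 + sqrt(2*sqrt(2) + 4)/8 on |01>, -I*sqrt(6*sqrt(2) + 12)/8 - I*sqrt(4 - 2*sqrt(2))/8 on |10>, -I*sqrt(6*sqrt(2) + 12)/8 - I*sqrt(4 - 2*sqrt(2))/8 on |11>.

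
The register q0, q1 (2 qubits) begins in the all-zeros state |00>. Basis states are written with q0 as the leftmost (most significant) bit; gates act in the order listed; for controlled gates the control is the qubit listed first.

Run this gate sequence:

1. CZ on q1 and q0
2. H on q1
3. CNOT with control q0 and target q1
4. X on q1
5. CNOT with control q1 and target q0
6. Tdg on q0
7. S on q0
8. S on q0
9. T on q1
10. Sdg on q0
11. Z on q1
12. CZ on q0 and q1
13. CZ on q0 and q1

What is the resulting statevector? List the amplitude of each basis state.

After the circuit, the state carries amplitude sqrt(2)/2 on |00>, 0 on |01>, 0 on |10>, -sqrt(2)*I/2 on |11>. Key observation: the block from step 12 through step 13 cancels to the identity and can be dropped.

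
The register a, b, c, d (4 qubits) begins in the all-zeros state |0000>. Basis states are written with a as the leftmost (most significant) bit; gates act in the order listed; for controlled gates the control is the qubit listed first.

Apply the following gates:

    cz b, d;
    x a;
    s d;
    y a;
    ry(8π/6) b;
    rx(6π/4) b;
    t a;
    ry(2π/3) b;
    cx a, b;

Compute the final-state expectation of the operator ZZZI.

The expectation value of ZZZI is 3/4.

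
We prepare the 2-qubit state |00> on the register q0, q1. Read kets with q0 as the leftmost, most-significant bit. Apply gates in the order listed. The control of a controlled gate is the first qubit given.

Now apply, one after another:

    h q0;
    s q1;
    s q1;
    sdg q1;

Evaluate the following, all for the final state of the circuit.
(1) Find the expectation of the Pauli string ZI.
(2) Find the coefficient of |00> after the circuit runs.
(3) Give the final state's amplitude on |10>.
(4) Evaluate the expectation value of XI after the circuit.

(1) In the final state, ZI has expectation 0. Key observation: steps 3-4 multiply out to the identity, so the circuit reduces to the remaining gates.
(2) The final state's coefficient on |00> equals sqrt(2)/2.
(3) The amplitude on |10> is sqrt(2)/2.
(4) The observable XI averages to 1.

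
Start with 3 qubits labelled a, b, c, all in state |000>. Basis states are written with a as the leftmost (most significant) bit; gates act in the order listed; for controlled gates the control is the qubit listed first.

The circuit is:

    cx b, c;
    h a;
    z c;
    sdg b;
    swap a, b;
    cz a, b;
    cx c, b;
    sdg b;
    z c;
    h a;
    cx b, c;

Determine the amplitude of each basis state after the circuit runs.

After the circuit, the state carries amplitude 1/2 on |000>, 0 on |001>, 0 on |010>, -I/2 on |011>, 1/2 on |100>, 0 on |101>, 0 on |110>, -I/2 on |111>.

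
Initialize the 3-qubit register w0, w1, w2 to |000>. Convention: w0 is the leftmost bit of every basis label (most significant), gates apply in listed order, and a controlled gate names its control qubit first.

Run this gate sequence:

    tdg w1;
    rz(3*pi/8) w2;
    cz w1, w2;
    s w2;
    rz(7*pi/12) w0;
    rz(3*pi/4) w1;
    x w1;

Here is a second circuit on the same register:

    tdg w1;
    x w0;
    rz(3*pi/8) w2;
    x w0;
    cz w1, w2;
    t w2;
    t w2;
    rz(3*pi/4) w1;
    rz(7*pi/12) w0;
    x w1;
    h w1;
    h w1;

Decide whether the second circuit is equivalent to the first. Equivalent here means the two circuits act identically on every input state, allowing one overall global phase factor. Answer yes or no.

Yes: on every input state the two circuits agree up to one overall phase factor.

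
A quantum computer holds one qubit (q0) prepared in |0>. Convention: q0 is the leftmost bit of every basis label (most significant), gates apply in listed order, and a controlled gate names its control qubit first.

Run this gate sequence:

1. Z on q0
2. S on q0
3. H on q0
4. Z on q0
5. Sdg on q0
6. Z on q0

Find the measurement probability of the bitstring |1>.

The probability of measuring |1> is 1/2.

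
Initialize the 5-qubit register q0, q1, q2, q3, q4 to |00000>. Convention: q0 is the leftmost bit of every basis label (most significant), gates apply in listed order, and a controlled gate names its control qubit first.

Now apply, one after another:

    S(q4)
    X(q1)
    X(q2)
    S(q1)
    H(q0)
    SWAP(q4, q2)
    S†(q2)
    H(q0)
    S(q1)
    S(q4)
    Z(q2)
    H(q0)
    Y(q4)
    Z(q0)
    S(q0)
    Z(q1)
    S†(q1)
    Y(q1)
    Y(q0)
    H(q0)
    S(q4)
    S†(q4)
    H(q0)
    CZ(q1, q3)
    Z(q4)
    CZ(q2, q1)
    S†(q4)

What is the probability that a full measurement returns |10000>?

Outcome |10000> occurs with probability 1/2. Key observation: steps 20-23 multiply out to the identity, so the circuit reduces to the remaining gates.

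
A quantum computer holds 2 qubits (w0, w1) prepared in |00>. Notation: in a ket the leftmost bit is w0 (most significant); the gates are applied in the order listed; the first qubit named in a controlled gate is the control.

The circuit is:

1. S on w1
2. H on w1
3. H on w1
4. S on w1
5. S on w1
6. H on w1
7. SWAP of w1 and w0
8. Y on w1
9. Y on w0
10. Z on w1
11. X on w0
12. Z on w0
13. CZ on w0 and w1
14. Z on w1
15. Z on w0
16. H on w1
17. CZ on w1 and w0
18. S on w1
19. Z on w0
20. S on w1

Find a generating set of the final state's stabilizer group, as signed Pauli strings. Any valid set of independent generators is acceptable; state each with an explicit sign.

The final state is stabilized by the group generated by -XZ, +ZX; other independent generating sets are equally valid.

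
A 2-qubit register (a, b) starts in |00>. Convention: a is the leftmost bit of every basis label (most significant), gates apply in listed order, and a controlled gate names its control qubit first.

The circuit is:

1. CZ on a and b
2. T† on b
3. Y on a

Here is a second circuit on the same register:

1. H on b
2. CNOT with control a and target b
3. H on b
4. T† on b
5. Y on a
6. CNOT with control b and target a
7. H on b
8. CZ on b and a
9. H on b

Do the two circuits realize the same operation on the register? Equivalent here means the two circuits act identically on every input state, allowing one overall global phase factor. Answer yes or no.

No, they are not equivalent — no single phase factor reconciles the two unitaries.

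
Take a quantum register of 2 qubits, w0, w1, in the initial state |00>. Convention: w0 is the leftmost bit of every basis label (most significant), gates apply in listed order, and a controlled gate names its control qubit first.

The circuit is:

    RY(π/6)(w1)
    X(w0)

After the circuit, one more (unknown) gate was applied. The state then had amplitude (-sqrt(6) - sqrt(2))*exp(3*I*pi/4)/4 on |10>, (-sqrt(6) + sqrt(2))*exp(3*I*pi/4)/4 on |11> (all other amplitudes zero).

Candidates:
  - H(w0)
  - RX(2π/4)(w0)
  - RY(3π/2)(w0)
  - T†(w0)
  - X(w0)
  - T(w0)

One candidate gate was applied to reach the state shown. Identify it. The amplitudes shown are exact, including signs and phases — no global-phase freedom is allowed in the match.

It was T†(w0) that produced the state shown.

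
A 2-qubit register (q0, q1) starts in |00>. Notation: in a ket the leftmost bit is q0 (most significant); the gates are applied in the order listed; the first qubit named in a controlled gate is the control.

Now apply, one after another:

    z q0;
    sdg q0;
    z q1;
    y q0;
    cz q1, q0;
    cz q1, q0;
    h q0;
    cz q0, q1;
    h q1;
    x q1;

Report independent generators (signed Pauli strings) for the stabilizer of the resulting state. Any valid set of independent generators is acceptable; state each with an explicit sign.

The final state is stabilized by the group generated by -XI, +IX; other independent generating sets are equally valid.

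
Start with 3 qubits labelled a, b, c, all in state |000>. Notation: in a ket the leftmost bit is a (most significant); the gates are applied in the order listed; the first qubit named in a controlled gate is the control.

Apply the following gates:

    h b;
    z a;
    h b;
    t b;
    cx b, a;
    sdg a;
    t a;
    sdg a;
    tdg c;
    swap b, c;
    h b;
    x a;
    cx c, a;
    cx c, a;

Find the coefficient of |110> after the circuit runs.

The amplitude on |110> is sqrt(2)/2. Key observation: the block from step 13 through step 14 cancels to the identity and can be dropped.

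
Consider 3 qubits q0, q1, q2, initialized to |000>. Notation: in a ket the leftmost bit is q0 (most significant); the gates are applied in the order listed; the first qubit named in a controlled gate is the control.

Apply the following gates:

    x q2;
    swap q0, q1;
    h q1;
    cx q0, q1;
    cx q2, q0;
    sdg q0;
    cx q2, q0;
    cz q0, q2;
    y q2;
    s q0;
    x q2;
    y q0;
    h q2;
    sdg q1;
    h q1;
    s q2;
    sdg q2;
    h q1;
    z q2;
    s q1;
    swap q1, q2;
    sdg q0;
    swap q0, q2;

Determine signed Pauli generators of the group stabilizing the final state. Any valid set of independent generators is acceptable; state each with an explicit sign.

One valid set of independent stabilizer generators is +XII, +IXI, -IIZ (any independent generating set of the same group is equally correct). Key observation: the block from step 15 through step 18 cancels to the identity and can be dropped.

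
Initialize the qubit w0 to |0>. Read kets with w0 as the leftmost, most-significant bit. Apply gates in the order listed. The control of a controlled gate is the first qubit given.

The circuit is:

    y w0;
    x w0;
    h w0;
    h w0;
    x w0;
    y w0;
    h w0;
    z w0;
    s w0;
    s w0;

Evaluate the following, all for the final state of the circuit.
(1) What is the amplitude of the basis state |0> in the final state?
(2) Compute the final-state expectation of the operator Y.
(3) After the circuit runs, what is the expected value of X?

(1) The final state's coefficient on |0> equals sqrt(2)/2. Key observation: gates 1-6 undo each other exactly, leaving only the rest of the circuit to track.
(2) The expectation value of Y is 0.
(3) The expectation value of X is 1.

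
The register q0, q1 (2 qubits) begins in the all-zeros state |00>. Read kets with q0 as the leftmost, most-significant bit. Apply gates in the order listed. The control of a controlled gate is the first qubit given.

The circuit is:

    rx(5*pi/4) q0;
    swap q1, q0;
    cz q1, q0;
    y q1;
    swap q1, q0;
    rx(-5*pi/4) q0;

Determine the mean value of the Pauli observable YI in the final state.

The expectation value of YI is -1.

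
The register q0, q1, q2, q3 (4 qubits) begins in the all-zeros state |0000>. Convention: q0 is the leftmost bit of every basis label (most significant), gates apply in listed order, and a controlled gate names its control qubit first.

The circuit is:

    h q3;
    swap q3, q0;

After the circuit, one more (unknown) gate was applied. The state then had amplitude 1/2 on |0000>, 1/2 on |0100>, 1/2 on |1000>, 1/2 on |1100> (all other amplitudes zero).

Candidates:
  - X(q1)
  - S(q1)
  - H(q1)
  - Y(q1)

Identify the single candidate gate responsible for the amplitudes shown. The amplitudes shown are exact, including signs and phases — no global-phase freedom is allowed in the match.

It was H(q1) that produced the state shown.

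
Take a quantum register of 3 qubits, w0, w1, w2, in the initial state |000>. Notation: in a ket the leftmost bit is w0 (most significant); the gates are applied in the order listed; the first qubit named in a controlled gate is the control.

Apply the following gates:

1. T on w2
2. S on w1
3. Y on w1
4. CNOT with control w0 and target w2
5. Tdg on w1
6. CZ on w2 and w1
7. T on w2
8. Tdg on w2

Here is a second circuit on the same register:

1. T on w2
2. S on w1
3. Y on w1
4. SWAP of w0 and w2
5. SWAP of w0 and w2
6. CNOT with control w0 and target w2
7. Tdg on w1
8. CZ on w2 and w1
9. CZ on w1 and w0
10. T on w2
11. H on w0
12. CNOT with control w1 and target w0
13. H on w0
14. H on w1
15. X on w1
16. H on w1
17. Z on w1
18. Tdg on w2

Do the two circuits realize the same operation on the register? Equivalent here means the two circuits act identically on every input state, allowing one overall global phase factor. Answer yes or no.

Yes, they are equivalent — the unitaries differ by at most a global phase.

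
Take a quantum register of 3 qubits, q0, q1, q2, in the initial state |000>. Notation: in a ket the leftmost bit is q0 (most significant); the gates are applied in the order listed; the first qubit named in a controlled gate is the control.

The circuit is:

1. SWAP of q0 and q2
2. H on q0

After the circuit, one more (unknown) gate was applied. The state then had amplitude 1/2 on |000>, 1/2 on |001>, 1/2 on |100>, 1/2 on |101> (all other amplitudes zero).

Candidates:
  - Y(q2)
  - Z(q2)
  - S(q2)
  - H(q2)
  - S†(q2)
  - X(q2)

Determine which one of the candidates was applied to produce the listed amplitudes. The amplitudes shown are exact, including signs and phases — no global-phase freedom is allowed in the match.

It was H(q2) that produced the state shown.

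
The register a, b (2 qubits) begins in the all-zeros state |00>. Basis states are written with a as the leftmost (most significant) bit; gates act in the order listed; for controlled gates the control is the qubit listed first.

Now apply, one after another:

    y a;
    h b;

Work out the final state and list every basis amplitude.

The resulting statevector has amplitude 0 on |00>, 0 on |01>, sqrt(2)*I/2 on |10>, sqrt(2)*I/2 on |11>.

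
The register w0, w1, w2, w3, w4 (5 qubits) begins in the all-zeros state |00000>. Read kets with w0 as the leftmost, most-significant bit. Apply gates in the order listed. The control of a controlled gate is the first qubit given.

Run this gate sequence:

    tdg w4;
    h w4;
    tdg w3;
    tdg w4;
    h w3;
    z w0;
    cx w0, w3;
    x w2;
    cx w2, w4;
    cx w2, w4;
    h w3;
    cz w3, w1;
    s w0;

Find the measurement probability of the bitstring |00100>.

A full measurement returns |00100> with probability 1/2. Key observation: steps 9-10 multiply out to the identity, so the circuit reduces to the remaining gates.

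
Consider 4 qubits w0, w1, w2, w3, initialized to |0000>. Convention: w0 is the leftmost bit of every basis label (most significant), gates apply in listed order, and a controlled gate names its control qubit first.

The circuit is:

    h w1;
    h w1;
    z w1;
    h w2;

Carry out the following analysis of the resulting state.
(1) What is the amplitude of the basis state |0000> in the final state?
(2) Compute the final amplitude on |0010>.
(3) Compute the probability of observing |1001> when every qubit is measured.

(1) |0000> carries amplitude sqrt(2)/2 in the final state. Key observation: gates 1-2 undo each other exactly, leaving only the rest of the circuit to track.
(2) The amplitude on |0010> is sqrt(2)/2.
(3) The probability of measuring |1001> is 0.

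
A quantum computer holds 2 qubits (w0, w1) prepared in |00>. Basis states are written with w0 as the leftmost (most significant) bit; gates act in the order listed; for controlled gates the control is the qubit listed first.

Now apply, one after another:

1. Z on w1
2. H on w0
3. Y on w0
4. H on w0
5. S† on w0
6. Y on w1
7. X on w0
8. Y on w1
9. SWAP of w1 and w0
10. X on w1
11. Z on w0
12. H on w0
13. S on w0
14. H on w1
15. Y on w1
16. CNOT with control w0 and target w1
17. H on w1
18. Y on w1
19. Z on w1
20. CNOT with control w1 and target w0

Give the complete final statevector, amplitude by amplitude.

The resulting statevector has amplitude 0 on |00>, -sqrt(2)*I/2 on |01>, 0 on |10>, -sqrt(2)/2 on |11>.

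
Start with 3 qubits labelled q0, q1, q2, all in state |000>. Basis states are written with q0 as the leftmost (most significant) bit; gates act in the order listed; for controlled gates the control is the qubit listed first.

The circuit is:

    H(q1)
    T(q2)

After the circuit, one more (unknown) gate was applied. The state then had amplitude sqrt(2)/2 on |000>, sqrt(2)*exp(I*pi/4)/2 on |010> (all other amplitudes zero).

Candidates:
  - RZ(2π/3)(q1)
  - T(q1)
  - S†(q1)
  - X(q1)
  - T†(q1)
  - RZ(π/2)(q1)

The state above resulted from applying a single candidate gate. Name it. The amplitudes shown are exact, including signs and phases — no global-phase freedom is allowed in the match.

The unique candidate consistent with the amplitudes is T(q1).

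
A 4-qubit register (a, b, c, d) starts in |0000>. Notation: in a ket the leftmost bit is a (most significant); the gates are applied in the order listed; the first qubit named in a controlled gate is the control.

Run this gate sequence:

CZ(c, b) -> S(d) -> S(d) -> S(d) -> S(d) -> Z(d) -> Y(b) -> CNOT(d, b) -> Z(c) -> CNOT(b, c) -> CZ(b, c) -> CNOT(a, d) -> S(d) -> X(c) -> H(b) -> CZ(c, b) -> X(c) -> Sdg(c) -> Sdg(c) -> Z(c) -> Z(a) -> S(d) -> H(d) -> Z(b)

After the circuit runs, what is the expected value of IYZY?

In the final state, IYZY has expectation 0.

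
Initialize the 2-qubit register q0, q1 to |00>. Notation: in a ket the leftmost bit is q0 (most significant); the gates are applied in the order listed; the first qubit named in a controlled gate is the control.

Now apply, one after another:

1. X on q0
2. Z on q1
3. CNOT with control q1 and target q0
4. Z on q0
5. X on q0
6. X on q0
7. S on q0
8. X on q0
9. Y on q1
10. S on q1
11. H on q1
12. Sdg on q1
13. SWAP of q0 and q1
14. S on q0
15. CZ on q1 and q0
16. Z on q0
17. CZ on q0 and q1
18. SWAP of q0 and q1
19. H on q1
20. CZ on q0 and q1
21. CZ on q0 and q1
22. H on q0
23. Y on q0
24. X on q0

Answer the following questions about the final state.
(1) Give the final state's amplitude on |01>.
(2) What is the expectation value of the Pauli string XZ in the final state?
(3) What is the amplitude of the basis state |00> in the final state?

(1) The amplitude on |01> is 0.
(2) The expectation value of XZ is -1.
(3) The final state's coefficient on |00> equals -sqrt(2)/2.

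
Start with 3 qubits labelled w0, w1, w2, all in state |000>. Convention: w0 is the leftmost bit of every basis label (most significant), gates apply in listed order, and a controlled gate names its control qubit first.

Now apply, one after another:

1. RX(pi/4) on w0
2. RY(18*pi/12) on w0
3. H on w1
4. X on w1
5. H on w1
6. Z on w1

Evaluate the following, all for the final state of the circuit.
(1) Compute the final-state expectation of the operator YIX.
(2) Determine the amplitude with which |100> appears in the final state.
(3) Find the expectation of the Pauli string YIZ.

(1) The observable YIX averages to 0. Key observation: the block from step 3 through step 6 cancels to the identity and can be dropped.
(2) The final state's coefficient on |100> equals sqrt(2)*sqrt(sqrt(2) + 2)/4 + sqrt(2)*I*sqrt(2 - sqrt(2))/4.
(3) The observable YIZ averages to -sqrt(2)/2.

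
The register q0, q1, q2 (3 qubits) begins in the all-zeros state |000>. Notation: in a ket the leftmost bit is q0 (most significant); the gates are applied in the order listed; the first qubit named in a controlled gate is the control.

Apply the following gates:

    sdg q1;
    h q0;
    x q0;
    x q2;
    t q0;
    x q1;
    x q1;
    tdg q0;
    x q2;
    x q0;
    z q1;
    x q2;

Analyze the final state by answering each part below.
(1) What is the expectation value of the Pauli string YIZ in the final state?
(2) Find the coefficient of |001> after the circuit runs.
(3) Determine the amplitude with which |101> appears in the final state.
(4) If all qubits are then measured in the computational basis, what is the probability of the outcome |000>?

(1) In the final state, YIZ has expectation 0. Key observation: gates 3-10 undo each other exactly, leaving only the rest of the circuit to track.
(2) The final state's coefficient on |001> equals sqrt(2)/2.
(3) The final state's coefficient on |101> equals sqrt(2)/2.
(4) Outcome |000> occurs with probability 0.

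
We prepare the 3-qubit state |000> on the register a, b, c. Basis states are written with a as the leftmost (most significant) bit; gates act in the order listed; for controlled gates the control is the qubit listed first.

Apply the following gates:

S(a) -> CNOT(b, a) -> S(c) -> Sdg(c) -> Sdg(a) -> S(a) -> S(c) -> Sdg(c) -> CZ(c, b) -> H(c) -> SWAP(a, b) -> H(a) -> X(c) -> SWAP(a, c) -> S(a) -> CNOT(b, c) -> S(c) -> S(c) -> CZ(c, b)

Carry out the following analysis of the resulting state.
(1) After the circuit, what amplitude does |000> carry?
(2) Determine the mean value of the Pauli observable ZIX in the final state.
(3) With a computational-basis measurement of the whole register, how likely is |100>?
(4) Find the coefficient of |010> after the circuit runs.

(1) |000> carries amplitude 1/2 in the final state. Key observation: gates 4-7 undo each other exactly, leaving only the rest of the circuit to track.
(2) In the final state, ZIX has expectation 0.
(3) The probability of measuring |100> is 1/4.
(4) The final state's coefficient on |010> equals 0.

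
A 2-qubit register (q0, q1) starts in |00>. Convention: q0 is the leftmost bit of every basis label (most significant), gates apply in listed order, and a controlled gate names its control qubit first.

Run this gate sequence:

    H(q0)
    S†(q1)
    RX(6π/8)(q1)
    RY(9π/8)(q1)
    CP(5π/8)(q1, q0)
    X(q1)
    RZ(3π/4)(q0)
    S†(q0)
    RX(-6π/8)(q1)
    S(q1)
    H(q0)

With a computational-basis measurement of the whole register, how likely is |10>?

A full measurement returns |10> with probability cos(7*pi/16)**2/16 + 5*sin(7*pi/16)**2/16 + sqrt(2)*I*exp(3*I*pi/4)*sin(7*pi/16)**2/16 + I*exp(3*I*pi/4)*sin(7*pi/16)**2/16 - sqrt(2)*I*exp(-3*I*pi/8)*sin(7*pi/16)**2/16 + exp(-3*I*pi/8)*sin(7*pi/16)**2/32 - I*exp(3*I*pi/8)*sin(7*pi/16)**2/16 - sqrt(2)*sqrt(1/2 - sqrt(2)/4)*sqrt(sqrt(2)/4 + 1/2)*exp(3*I*pi/8)*sin(7*pi/16)*cos(7*pi/16)/8 - sqrt(2)*sqrt(1/2 - sqrt(2)/4)*sqrt(sqrt(2)/4 + 1/2)*exp(3*I*pi/4)*sin(7*pi/16)*cos(7*pi/16)/8 - sqrt(2)*I*sqrt(1/2 - sqrt(2)/4)*sqrt(sqrt(2)/4 + 1/2)*exp(3*I*pi/8)*sin(7*pi/16)*cos(7*pi/16)/8 + exp(-3*I*pi/8)*cos(7*pi/16)**2/32 + exp(3*I*pi/8)*cos(7*pi/16)**2/32 + sqrt(2)*I*sqrt(1/2 - sqrt(2)/4)*sqrt(sqrt(2)/4 + 1/2)*exp(-3*I*pi/8)*sin(7*pi/16)*cos(7*pi/16)/8 - sqrt(2)*sqrt(1/2 - sqrt(2)/4)*sqrt(sqrt(2)/4 + 1/2)*exp(-3*I*pi/4)*sin(7*pi/16)*cos(7*pi/16)/8 - sqrt(2)*sqrt(1/2 - sqrt(2)/4)*sqrt(sqrt(2)/4 + 1/2)*exp(-3*I*pi/8)*sin(7*pi/16)*cos(7*pi/16)/8 + I*exp(-3*I*pi/8)*sin(7*pi/16)**2/16 + exp(3*I*pi/8)*sin(7*pi/16)**2/32 + sqrt(2)*I*exp(3*I*pi/8)*sin(7*pi/16)**2/16 - I*exp(-3*I*pi/4)*sin(7*pi/16)**2/16 - sqrt(2)*I*exp(-3*I*pi/4)*sin(7*pi/16)**2/16.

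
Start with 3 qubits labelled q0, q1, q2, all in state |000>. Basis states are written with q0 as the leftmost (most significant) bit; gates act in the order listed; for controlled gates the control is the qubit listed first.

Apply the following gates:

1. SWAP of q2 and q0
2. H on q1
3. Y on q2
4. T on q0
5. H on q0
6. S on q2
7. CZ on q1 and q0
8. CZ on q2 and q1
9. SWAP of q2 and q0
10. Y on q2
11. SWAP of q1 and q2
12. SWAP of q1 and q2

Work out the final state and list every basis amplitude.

The final amplitudes are 0 on |000>, 0 on |001>, 0 on |010>, 0 on |011>, I/2 on |100>, -I/2 on |101>, I/2 on |110>, I/2 on |111>. Key observation: steps 11-12 multiply out to the identity, so the circuit reduces to the remaining gates.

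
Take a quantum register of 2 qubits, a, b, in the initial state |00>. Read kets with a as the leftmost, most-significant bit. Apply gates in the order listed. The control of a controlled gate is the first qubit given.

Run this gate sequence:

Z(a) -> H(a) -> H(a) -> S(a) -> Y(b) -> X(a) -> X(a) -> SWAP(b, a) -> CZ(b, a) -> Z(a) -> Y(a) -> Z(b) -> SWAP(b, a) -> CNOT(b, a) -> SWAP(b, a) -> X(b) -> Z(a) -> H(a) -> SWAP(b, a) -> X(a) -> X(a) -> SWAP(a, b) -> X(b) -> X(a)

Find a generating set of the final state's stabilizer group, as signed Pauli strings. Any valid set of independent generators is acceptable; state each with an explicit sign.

The final state is stabilized by the group generated by +XI, +IZ; other independent generating sets are equally valid.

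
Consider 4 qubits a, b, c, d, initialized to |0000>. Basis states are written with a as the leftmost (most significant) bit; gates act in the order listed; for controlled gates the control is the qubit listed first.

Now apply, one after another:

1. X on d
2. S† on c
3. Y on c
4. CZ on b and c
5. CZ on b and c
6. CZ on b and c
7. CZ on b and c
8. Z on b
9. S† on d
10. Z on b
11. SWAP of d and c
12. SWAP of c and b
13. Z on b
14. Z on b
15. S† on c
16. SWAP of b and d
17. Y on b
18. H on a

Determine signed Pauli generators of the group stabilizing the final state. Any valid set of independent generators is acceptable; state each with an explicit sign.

The stabilizer group can be generated by +XIII, +IZII, +IIZI, -IIIZ, among other valid generating sets.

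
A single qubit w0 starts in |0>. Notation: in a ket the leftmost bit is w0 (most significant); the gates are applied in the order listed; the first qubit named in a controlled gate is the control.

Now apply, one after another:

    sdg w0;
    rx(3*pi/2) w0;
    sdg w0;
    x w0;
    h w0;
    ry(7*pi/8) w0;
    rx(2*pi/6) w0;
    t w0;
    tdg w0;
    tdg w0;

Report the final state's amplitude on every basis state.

The resulting statevector has amplitude -sqrt(3)*sin(pi/16)/2 + I*cos(pi/16)/2 on |0>, (sqrt(3)*cos(pi/16) - I*sin(pi/16))*exp(3*I*pi/4)/2 on |1>.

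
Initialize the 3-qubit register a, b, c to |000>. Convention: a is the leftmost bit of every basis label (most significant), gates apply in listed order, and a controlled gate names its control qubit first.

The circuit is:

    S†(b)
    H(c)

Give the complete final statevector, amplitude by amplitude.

After the circuit, the state carries amplitude sqrt(2)/2 on |000>, sqrt(2)/2 on |001>, and 0 on every other basis state.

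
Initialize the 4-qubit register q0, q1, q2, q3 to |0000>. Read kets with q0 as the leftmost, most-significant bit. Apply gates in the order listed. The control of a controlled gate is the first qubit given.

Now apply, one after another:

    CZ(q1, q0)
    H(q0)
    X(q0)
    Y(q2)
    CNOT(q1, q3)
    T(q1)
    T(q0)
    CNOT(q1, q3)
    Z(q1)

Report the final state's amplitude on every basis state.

The resulting statevector has amplitude sqrt(2)*I/2 on |0010>, sqrt(2)*exp(3*I*pi/4)/2 on |1010>, and 0 on every other basis state.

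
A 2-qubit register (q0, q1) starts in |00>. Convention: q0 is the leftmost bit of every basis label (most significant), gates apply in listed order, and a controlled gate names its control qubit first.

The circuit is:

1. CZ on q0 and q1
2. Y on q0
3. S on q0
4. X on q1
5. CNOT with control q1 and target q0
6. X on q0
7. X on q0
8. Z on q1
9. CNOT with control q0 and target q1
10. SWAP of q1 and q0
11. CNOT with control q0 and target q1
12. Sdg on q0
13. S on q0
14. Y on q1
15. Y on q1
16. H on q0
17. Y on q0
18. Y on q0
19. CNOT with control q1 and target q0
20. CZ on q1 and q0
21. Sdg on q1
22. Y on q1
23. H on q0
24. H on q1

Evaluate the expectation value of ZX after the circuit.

The observable ZX averages to 1.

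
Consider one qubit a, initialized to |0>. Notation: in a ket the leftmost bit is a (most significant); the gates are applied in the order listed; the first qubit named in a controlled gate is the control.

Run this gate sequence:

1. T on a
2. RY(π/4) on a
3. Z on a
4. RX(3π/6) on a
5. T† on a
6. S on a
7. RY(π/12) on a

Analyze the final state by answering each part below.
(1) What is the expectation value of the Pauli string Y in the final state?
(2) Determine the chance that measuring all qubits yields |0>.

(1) The expectation value of Y is -1.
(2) Outcome |0> occurs with probability 1/2.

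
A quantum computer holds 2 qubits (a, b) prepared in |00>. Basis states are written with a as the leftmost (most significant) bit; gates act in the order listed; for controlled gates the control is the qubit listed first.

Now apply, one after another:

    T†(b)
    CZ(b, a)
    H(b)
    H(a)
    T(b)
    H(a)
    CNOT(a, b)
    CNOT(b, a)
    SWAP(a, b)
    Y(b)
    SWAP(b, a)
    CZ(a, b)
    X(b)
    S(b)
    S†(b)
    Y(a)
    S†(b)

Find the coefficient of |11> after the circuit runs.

The amplitude on |11> is 0.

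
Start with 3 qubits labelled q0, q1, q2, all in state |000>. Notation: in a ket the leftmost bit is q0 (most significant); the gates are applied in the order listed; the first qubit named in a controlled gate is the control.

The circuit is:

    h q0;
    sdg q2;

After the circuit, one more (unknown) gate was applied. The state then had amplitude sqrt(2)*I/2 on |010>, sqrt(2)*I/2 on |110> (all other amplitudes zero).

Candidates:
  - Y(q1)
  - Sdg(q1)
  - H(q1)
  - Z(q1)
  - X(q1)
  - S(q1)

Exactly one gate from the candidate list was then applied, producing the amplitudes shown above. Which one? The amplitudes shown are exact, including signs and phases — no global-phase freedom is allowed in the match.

It was Y(q1) that produced the state shown.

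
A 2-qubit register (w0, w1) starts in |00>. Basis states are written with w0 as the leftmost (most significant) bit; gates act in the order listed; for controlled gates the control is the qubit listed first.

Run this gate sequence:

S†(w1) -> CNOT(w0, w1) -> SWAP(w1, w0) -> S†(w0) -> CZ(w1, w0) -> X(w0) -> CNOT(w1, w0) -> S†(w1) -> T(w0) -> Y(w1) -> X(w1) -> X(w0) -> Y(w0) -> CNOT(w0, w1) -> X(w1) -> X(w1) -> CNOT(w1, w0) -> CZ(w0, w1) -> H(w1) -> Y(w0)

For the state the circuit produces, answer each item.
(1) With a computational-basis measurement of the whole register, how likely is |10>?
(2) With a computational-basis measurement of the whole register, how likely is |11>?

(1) The probability of measuring |10> is 1/2.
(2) The probability of measuring |11> is 1/2.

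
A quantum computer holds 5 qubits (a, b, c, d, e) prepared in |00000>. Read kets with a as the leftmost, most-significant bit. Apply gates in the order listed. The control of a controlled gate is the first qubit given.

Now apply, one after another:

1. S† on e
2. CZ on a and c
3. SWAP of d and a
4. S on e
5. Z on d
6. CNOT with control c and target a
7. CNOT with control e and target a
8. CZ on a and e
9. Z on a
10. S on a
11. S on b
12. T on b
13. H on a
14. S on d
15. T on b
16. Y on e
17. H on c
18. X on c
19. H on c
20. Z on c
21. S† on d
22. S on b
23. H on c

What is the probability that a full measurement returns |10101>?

The probability of measuring |10101> is 1/4. Key observation: the block from step 17 through step 20 cancels to the identity and can be dropped.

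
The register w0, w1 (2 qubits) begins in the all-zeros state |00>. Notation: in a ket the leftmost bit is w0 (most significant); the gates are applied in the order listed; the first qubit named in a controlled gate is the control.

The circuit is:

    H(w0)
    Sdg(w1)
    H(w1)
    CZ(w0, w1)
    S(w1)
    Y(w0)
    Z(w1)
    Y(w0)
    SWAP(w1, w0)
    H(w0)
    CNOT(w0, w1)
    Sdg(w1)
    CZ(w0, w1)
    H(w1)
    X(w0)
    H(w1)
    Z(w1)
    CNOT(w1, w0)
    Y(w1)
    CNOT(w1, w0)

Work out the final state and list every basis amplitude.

After the circuit, the state carries amplitude sqrt(2)*(1 + I)/4 on |00>, sqrt(2)*(1 + I)/4 on |01>, sqrt(2)*(-1 - I)/4 on |10>, sqrt(2)*(1 + I)/4 on |11>.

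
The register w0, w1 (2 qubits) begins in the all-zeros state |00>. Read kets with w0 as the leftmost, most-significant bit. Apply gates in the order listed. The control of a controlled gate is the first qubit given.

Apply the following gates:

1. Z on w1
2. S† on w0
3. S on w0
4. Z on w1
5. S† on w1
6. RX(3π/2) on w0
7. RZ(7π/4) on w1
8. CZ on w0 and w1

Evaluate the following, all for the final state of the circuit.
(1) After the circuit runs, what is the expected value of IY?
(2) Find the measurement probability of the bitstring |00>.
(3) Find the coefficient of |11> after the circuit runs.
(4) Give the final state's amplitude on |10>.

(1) The observable IY averages to 0.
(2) Outcome |00> occurs with probability 1/2.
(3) |11> carries amplitude 0 in the final state.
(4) The final state's coefficient on |10> equals sqrt(2)*exp(5*I*pi/8)/2.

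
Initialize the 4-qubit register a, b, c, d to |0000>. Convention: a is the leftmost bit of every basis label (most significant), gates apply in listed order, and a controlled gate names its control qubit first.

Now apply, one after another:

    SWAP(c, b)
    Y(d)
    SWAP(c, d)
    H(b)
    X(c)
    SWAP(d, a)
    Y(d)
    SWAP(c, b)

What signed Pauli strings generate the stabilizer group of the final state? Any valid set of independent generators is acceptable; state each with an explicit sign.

The final state is stabilized by the group generated by +IIXI, +ZIII, +IZII, -IIIZ; other independent generating sets are equally valid.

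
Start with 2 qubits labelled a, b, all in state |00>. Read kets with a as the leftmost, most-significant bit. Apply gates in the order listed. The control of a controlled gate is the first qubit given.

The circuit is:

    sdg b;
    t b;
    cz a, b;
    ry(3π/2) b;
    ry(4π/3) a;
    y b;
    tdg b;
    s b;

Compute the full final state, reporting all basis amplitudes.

After the circuit, the state carries amplitude sqrt(2)*I/4 on |00>, sqrt(2)*exp(3*I*pi/4)/4 on |01>, -sqrt(6)*I/4 on |10>, -sqrt(6)*exp(3*I*pi/4)/4 on |11>.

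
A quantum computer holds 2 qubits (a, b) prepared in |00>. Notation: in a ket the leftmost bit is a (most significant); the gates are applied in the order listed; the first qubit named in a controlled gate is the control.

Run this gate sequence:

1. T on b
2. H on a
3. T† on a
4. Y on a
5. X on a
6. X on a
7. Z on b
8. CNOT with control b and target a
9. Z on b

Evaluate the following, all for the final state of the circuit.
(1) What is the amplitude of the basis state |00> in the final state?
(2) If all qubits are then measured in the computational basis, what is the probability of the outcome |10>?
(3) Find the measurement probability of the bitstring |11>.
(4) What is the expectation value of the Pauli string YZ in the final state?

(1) The final state's coefficient on |00> equals -sqrt(2)*exp(I*pi/4)/2.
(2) A full measurement returns |10> with probability 1/2.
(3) A full measurement returns |11> with probability 0.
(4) In the final state, YZ has expectation -sqrt(2)/2.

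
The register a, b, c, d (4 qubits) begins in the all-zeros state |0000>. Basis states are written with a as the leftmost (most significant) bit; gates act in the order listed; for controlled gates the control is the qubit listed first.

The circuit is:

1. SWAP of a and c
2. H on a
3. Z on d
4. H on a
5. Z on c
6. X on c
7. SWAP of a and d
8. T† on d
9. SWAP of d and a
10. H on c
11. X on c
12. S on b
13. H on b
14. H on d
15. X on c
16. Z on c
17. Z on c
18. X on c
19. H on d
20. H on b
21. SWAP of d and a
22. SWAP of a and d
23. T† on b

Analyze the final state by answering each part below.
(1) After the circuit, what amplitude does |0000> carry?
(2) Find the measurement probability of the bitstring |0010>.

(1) |0000> carries amplitude -sqrt(2)/2 in the final state. Key observation: gates 13-20 undo each other exactly, leaving only the rest of the circuit to track.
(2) The probability of measuring |0010> is 1/2.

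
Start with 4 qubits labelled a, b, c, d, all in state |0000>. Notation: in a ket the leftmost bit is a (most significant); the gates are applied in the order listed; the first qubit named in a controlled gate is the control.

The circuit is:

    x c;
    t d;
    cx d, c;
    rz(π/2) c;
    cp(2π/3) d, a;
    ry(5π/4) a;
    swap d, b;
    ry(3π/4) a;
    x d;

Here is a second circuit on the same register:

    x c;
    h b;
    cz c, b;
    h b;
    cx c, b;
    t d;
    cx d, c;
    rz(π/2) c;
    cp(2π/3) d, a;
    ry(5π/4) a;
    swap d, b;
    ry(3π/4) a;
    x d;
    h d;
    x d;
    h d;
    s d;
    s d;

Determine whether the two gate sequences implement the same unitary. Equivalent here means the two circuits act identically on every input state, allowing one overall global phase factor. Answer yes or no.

Yes, they are equivalent — the unitaries differ by at most a global phase.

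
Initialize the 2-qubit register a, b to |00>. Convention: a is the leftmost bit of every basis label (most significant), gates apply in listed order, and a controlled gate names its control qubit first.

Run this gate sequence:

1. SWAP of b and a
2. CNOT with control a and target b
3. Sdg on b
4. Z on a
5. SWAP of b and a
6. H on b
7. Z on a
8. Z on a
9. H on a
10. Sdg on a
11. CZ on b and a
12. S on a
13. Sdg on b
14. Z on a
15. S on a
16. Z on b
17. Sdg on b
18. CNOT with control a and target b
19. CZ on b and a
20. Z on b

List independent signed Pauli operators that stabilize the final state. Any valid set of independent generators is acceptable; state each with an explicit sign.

The final state is stabilized by the group generated by +YI, -IX; other independent generating sets are equally valid.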